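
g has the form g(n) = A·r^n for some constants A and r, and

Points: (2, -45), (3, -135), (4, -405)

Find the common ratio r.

3

Consecutive ratio: -135/(-45) = 3, and -405/(-135) = 3, so r = 3.
Then A·3^2 = -45 gives A = -5, and g(n) = -5·3^n.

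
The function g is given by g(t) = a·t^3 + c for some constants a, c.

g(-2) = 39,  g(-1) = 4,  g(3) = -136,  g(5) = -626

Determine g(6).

From g(-2) = 39 and g(-1) = 4: -8a + c = 39 and -1a + c = 4.
Subtracting: 7a = -35, so a = -5; then c = 39 − (-5)·(-8) = -1.
So g(t) = -5t³ − 1, and g(6) = -1081.

-1081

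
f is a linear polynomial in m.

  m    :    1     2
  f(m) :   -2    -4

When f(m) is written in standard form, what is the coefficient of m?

Write f(m) = am + b; the 2 given values yield a linear system in the 2 coefficients.
Solving, f(m) = -2m.
The coefficient of m is -2.

-2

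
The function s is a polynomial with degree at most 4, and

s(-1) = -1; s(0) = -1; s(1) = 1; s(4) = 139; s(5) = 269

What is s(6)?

Write s(x) = ax^4 + bx³ + cx² + dx + e; the 5 given values yield a linear system in the 5 coefficients.
Solving, the leading coefficient vanishes, and s(x) = 2x³ + x² - x - 1.
Then s(6) = 461.

461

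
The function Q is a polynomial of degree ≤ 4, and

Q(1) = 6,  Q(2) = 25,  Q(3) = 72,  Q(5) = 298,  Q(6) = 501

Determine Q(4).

159

Write Q(n) = an^4 + bn³ + cn² + dn + e; the 5 given values yield a linear system in the 5 coefficients.
Solving, the leading coefficient vanishes, and Q(n) = 2n³ + 2n² - n + 3.
Then Q(4) = 159.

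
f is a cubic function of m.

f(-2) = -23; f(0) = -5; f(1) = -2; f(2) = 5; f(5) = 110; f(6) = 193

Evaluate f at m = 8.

Write f(m) = am³ + bm² + cm + d; the 6 given values yield a linear system in the 4 coefficients.
Solving, f(m) = m³ - m² + 3m - 5.
Then f(8) = 467.

467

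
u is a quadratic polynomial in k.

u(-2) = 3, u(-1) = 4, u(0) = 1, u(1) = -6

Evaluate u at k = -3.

First differences: 1, -3, -7. Second differences: -4, -4.
Level-2 differences are constant, so u has degree 2.
Fitting a degree-2 polynomial gives u(k) = -2k² - 5k + 1.
Then u(-3) = -2.

-2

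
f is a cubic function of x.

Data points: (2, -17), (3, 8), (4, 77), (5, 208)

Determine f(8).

1153

Write f(x) = ax³ + bx² + cx + d; the 4 given values yield a linear system in the 4 coefficients.
Solving, f(x) = 3x³ - 5x² - 7x - 7.
Then f(8) = 1153.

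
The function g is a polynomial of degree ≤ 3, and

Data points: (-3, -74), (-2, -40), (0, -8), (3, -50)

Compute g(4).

Write g(m) = am³ + bm² + cm + d; the 4 given values yield a linear system in the 4 coefficients.
Solving, the leading coefficient vanishes, and g(m) = -6m² + 4m - 8.
Then g(4) = -88.

-88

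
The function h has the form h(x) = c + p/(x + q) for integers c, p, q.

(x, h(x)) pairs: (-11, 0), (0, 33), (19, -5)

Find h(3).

(h(x) − c)(x + q) = p for each data point; the three points give a linear system in c and q, then p follows.
Solving: c = -3, q = -1, p = -36, so h(x) = -3 − 36/(x − 1).
Then h(3) = -3 − 36/2 = -21.

-21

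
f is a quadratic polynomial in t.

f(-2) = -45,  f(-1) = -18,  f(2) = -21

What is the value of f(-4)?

-141

Write f(t) = at² + bt + c; the 3 given values yield a linear system in the 3 coefficients.
Solving, f(t) = -7t² + 6t - 5.
Then f(-4) = -141.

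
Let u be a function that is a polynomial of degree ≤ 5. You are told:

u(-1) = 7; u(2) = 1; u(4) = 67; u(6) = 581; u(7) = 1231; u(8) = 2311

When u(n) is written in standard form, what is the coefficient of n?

1

Write u(n) = an^5 + bn^4 + cn³ + dn² + en + p; the 6 given values yield a linear system in the 6 coefficients.
Solving, the leading coefficient vanishes, and u(n) = n^4 - 4n³ + 4n² + n - 1.
The coefficient of n is 1.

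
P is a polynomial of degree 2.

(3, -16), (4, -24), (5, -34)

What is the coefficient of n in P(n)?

Write P(n) = an² + bn + c; the 3 given values yield a linear system in the 3 coefficients.
Solving, P(n) = -n² - n - 4.
The coefficient of n is -1.

-1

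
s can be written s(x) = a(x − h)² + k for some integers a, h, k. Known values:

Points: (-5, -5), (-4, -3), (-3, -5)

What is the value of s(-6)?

-11

First differences 2, -2; second difference -4 = 2a, so a = -2.
Expanding, the x-coefficient is −2ah = 4h; matching it to the data gives h = -4, and then k = -3.
So s(x) = -2(x + 4)² − 3.
s(-6) = -2·(-2)² − 3 = -11.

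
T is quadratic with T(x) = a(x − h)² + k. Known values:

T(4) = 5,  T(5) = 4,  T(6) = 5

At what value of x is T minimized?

5

First differences -1, 1; second difference 2 = 2a, so a = 1.
Expanding, the x-coefficient is −2ah = -2h; matching it to the data gives h = 5, and then k = 4.
So T(x) = 1(x − 5)² + 4.
Hence h = 5.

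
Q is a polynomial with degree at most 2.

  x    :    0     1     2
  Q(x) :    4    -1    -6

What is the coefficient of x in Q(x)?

-5

First differences: -5, -5.
Level-1 differences are constant, so Q has degree 1.
Fitting a degree-1 polynomial gives Q(x) = -5x + 4.
The coefficient of x is -5.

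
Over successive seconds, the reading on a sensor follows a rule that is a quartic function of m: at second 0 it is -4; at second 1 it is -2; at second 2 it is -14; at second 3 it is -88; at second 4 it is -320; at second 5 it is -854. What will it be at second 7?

Write the value at m as s(m).
Write s(m) = am^4 + bm³ + cm² + dm + e; the 6 given values yield a linear system in the 5 coefficients.
Solving, s(m) = -2m^4 + 4m³ - 5m² + 5m - 4.
Then s(7) = -3644.

-3644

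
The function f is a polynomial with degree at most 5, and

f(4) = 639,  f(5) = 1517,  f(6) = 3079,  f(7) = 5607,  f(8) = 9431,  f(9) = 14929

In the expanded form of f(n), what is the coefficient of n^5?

0

First differences: 878, 1562, 2528, 3824, 5498. Second differences: 684, 966, 1296, 1674. Third differences: 282, 330, 378. Fourth differences: 48, 48.
Level-4 differences are constant, so f has degree 4.
Fitting a degree-4 polynomial gives f(n) = 2n^4 + 3n³ - 5n² + 2n + 7.
The coefficient of n^5 is 0.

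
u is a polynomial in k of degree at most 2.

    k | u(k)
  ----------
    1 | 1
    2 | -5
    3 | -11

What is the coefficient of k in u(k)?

-6

First differences: -6, -6.
Level-1 differences are constant, so u has degree 1.
Fitting a degree-1 polynomial gives u(k) = -6k + 7.
The coefficient of k is -6.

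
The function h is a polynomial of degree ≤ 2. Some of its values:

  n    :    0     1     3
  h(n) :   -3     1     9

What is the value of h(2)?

Write h(n) = an² + bn + c; the 3 given values yield a linear system in the 3 coefficients.
Solving, the leading coefficient vanishes, and h(n) = 4n - 3.
Then h(2) = 5.

5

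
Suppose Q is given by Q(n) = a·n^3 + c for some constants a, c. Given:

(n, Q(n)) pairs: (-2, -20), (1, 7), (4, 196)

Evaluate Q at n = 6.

652

From Q(-2) = -20 and Q(1) = 7: -8a + c = -20 and 1a + c = 7.
Subtracting: 9a = 27, so a = 3; then c = -20 − 3·(-8) = 4.
So Q(n) = 3n³ + 4, and Q(6) = 652.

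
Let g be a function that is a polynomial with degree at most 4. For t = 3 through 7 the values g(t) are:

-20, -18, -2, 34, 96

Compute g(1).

First differences: 2, 16, 36, 62. Second differences: 14, 20, 26. Third differences: 6, 6.
Level-3 differences are constant, so g has degree 3.
Fitting a degree-3 polynomial gives g(t) = t³ - 5t² - 2.
Then g(1) = -6.

-6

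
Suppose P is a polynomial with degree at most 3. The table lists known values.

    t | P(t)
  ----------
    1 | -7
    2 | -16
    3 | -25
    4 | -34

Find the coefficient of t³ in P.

0

First differences: -9, -9, -9.
Level-1 differences are constant, so P has degree 1.
Fitting a degree-1 polynomial gives P(t) = -9t + 2.
The coefficient of t³ is 0.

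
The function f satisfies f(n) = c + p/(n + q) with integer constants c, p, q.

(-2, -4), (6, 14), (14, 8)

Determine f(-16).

3

(f(n) − c)(n + q) = p for each data point; the three points give a linear system in c and q, then p follows.
Solving: c = 5, q = -2, p = 36, so f(n) = 5 + 36/(n − 2).
Then f(-16) = 5 + 36/(-18) = 3.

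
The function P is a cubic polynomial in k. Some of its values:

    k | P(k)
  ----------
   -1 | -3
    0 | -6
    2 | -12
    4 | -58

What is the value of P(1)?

Write P(k) = ak³ + bk² + ck + d; the 4 given values yield a linear system in the 4 coefficients.
Solving, P(k) = -k³ + k² - k - 6.
Then P(1) = -7.

-7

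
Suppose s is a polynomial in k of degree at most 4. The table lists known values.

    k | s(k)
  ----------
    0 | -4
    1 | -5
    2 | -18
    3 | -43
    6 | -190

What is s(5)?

Write s(k) = ak^4 + bk³ + ck² + dk + e; the 5 given values yield a linear system in the 5 coefficients.
Solving, the top 2 coefficients vanish, and s(k) = -6k² + 5k - 4.
Then s(5) = -129.

-129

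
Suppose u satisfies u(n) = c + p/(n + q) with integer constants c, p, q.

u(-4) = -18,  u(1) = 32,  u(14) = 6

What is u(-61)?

(u(n) − c)(n + q) = p for each data point; the three points give a linear system in c and q, then p follows.
Solving: c = 2, q = 1, p = 60, so u(n) = 2 + 60/(n + 1).
Then u(-61) = 2 + 60/(-60) = 1.

1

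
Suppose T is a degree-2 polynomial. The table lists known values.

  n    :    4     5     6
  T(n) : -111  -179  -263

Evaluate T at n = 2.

Write T(n) = an² + bn + c; the 3 given values yield a linear system in the 3 coefficients.
Solving, T(n) = -8n² + 4n + 1.
Then T(2) = -23.

-23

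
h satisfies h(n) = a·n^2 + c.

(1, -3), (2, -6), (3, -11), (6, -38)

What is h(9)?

From h(1) = -3 and h(2) = -6: 1a + c = -3 and 4a + c = -6.
Subtracting: 3a = -3, so a = -1; then c = -3 − (-1)·1 = -2.
So h(n) = -1n² − 2, and h(9) = -83.

-83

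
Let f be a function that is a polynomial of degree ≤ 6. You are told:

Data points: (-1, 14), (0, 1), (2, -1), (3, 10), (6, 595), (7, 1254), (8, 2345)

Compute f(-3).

Write f(t) = at^6 + bt^5 + ct^4 + dt³ + et² + pt + q; the 7 given values yield a linear system in the 7 coefficients.
Solving, the top 2 coefficients vanish, and f(t) = t^4 - 4t³ + 5t² - 3t + 1.
Then f(-3) = 244.

244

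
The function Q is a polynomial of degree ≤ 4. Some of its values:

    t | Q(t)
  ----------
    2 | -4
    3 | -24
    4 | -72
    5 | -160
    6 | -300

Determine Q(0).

0

First differences: -20, -48, -88, -140. Second differences: -28, -40, -52. Third differences: -12, -12.
Level-3 differences are constant, so Q has degree 3.
Fitting a degree-3 polynomial gives Q(t) = -2t³ + 4t² - 2t.
Then Q(0) = 0.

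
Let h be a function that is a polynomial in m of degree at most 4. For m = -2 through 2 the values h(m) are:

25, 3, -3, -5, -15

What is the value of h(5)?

First differences: -22, -6, -2, -10. Second differences: 16, 4, -8. Third differences: -12, -12.
Level-3 differences are constant, so h has degree 3.
Fitting a degree-3 polynomial gives h(m) = -2m³ + 2m² - 2m - 3.
Then h(5) = -213.

-213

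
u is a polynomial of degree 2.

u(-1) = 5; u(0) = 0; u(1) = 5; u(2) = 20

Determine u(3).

45

Write u(k) = ak² + bk + c; the 4 given values yield a linear system in the 3 coefficients.
Solving, u(k) = 5k².
Then u(3) = 45.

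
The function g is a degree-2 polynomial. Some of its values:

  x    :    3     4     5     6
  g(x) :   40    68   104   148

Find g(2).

20

First differences: 28, 36, 44. Second differences: 8, 8.
Level-2 differences are constant, so g has degree 2.
Fitting a degree-2 polynomial gives g(x) = 4x² + 4.
Then g(2) = 20.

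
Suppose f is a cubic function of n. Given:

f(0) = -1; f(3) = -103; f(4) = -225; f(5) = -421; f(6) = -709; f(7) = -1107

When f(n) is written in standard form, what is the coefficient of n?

-4

Write f(n) = an³ + bn² + cn + d; the 6 given values yield a linear system in the 4 coefficients.
Solving, f(n) = -3n³ - n² - 4n - 1.
The coefficient of n is -4.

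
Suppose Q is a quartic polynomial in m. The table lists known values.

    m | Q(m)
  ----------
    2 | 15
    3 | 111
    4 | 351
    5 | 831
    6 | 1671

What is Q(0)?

-9

Write Q(m) = am^4 + bm³ + cm² + dm + e; the 5 given values yield a linear system in the 5 coefficients.
Solving, Q(m) = m^4 + 2m³ - m² - 2m - 9.
The constant term is Q(0) = -9.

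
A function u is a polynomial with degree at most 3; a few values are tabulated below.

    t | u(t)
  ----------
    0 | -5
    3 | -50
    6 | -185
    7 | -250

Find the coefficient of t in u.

0

Write u(t) = at³ + bt² + ct + d; the 4 given values yield a linear system in the 4 coefficients.
Solving, the leading coefficient vanishes, and u(t) = -5t² - 5.
The coefficient of t is 0.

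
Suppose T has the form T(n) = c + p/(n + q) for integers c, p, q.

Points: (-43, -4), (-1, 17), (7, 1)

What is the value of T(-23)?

(T(n) − c)(n + q) = p for each data point; the three points give a linear system in c and q, then p follows.
Solving: c = -3, q = 3, p = 40, so T(n) = -3 + 40/(n + 3).
Then T(-23) = -3 + 40/(-20) = -5.

-5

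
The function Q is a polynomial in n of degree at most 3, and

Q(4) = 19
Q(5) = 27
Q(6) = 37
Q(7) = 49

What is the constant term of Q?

7

First differences: 8, 10, 12. Second differences: 2, 2.
Level-2 differences are constant, so Q has degree 2.
Fitting a degree-2 polynomial gives Q(n) = n² - n + 7.
The constant term is Q(0) = 7.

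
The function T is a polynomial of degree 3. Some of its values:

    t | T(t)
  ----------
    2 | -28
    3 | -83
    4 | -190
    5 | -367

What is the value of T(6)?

-632

Write T(t) = at³ + bt² + ct + d; the 4 given values yield a linear system in the 4 coefficients.
Solving, T(t) = -3t³ + t² - 3t - 2.
Then T(6) = -632.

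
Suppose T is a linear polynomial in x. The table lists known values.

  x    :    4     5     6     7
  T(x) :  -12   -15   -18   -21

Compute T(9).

First differences: -3, -3, -3.
Level-1 differences are constant, so T has degree 1.
Fitting a degree-1 polynomial gives T(x) = -3x.
Then T(9) = -27.

-27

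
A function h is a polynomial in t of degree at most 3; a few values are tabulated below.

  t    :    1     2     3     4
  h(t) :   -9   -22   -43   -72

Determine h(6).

-154

First differences: -13, -21, -29. Second differences: -8, -8.
Level-2 differences are constant, so h has degree 2.
Fitting a degree-2 polynomial gives h(t) = -4t² - t - 4.
Then h(6) = -154.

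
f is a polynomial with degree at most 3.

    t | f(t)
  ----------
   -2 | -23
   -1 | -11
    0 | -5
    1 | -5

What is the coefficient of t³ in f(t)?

0

First differences: 12, 6, 0. Second differences: -6, -6.
Level-2 differences are constant, so f has degree 2.
Fitting a degree-2 polynomial gives f(t) = -3t² + 3t - 5.
The coefficient of t³ is 0.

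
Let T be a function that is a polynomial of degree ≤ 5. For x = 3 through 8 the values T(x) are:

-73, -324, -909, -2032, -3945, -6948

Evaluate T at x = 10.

-17664

Write T(x) = ax^5 + bx^4 + cx³ + dx² + ex + p; the 6 given values yield a linear system in the 6 coefficients.
Solving, the leading coefficient vanishes, and T(x) = -2x^4 + 2x³ + 3x² + 4x - 4.
Then T(10) = -17664.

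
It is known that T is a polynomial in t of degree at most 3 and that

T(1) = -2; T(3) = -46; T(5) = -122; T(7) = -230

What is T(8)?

-296

Write T(t) = at³ + bt² + ct + d; the 4 given values yield a linear system in the 4 coefficients.
Solving, the leading coefficient vanishes, and T(t) = -4t² - 6t + 8.
Then T(8) = -296.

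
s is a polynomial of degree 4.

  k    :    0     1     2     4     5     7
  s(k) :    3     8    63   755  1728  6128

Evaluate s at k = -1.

Write s(k) = ak^4 + bk³ + ck² + dk + e; the 6 given values yield a linear system in the 5 coefficients.
Solving, s(k) = 2k^4 + 4k³ - k² + 3.
Then s(-1) = 0.

0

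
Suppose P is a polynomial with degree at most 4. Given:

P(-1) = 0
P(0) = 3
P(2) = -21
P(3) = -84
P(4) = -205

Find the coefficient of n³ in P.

-3

Write P(n) = an^4 + bn³ + cn² + dn + e; the 5 given values yield a linear system in the 5 coefficients.
Solving, the leading coefficient vanishes, and P(n) = -3n³ - 2n² + 4n + 3.
The coefficient of n³ is -3.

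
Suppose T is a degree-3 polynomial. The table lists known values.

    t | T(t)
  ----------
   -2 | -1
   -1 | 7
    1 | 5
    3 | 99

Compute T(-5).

Write T(t) = at³ + bt² + ct + d; the 4 given values yield a linear system in the 4 coefficients.
Solving, T(t) = 3t³ + 3t² - 4t + 3.
Then T(-5) = -277.

-277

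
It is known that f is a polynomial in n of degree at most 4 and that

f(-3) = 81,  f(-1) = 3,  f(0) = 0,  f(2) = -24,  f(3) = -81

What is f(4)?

-192

Write f(n) = an^4 + bn³ + cn² + dn + e; the 5 given values yield a linear system in the 5 coefficients.
Solving, the leading coefficient vanishes, and f(n) = -3n³.
Then f(4) = -192.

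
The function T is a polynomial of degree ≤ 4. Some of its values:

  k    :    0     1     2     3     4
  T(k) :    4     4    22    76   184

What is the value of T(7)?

1012

First differences: 0, 18, 54, 108. Second differences: 18, 36, 54. Third differences: 18, 18.
Level-3 differences are constant, so T has degree 3.
Fitting a degree-3 polynomial gives T(k) = 3k³ - 3k + 4.
Then T(7) = 1012.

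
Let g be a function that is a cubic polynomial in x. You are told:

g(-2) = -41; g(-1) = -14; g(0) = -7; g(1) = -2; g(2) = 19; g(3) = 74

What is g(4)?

First differences: 27, 7, 5, 21, 55. Second differences: -20, -2, 16, 34. Third differences: 18, 18, 18.
Level-3 differences are constant, so g has degree 3.
Extending the table by one column gives the next first difference 107, so g(4) = 74 + 107 = 181.

181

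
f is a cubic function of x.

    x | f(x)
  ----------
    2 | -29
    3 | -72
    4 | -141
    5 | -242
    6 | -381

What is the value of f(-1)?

4

Write f(x) = ax³ + bx² + cx + d; the 5 given values yield a linear system in the 4 coefficients.
Solving, f(x) = -x³ - 4x² - 4x + 3.
Then f(-1) = 4.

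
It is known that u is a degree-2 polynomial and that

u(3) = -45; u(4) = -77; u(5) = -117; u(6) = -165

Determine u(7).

-221

Write u(x) = ax² + bx + c; the 4 given values yield a linear system in the 3 coefficients.
Solving, u(x) = -4x² - 4x + 3.
Then u(7) = -221.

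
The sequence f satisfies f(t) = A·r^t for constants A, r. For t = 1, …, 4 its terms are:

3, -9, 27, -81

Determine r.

Consecutive ratio: -9/3 = -3, and 27/(-9) = -3, so r = -3.
Then A·(-3)^1 = 3 gives A = -1, and f(t) = -1·(-3)^t.

-3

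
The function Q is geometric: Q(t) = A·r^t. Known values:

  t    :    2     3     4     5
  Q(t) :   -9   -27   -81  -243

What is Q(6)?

-729

Consecutive ratio: -27/(-9) = 3, and -81/(-27) = 3, so r = 3.
Then A·3^2 = -9 gives A = -1, and Q(t) = -1·3^t.
Q(6) = -1·3^6 = -729.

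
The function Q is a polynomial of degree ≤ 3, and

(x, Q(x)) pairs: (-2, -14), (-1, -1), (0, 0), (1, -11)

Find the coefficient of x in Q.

-5

First differences: 13, 1, -11. Second differences: -12, -12.
Level-2 differences are constant, so Q has degree 2.
Fitting a degree-2 polynomial gives Q(x) = -6x² - 5x.
The coefficient of x is -5.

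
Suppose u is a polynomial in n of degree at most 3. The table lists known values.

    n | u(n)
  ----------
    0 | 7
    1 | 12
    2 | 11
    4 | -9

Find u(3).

Write u(n) = an³ + bn² + cn + d; the 4 given values yield a linear system in the 4 coefficients.
Solving, the leading coefficient vanishes, and u(n) = -3n² + 8n + 7.
Then u(3) = 4.

4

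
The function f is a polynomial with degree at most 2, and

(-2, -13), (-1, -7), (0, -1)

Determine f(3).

17

First differences: 6, 6.
Level-1 differences are constant, so f has degree 1.
Fitting a degree-1 polynomial gives f(m) = 6m - 1.
Then f(3) = 17.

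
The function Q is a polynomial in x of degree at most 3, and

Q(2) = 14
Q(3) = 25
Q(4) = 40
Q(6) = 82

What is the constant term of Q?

4

Write Q(x) = ax³ + bx² + cx + d; the 4 given values yield a linear system in the 4 coefficients.
Solving, the leading coefficient vanishes, and Q(x) = 2x² + x + 4.
The constant term is Q(0) = 4.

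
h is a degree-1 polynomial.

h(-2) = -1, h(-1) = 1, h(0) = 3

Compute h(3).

Write h(t) = at + b; the 3 given values yield a linear system in the 2 coefficients.
Solving, h(t) = 2t + 3.
Then h(3) = 9.

9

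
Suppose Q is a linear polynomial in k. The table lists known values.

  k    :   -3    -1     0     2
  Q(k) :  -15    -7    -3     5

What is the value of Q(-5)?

-23

Write Q(k) = ak + b; the 4 given values yield a linear system in the 2 coefficients.
Solving, Q(k) = 4k - 3.
Then Q(-5) = -23.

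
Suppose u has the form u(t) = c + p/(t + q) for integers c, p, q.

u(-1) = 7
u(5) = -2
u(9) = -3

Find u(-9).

-9

(u(t) − c)(t + q) = p for each data point; the three points give a linear system in c and q, then p follows.
Solving: c = -5, q = 3, p = 24, so u(t) = -5 + 24/(t + 3).
Then u(-9) = -5 + 24/(-6) = -9.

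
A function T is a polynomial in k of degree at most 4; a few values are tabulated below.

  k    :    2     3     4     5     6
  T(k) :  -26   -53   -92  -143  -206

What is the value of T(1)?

-11

First differences: -27, -39, -51, -63. Second differences: -12, -12, -12.
Level-2 differences are constant, so T has degree 2.
Fitting a degree-2 polynomial gives T(k) = -6k² + 3k - 8.
Then T(1) = -11.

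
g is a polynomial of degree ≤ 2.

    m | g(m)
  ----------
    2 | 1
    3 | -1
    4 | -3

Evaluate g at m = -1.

7

First differences: -2, -2.
Level-1 differences are constant, so g has degree 1.
Fitting a degree-1 polynomial gives g(m) = -2m + 5.
Then g(-1) = 7.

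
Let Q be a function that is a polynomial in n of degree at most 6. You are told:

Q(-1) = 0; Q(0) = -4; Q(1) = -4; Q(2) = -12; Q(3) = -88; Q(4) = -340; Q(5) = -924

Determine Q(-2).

Write Q(n) = an^6 + bn^5 + cn^4 + dn³ + en² + pn + q; the 7 given values yield a linear system in the 7 coefficients.
Solving, the top 2 coefficients vanish, and Q(n) = -2n^4 + 2n³ + 4n² - 4n - 4.
Then Q(-2) = -28.

-28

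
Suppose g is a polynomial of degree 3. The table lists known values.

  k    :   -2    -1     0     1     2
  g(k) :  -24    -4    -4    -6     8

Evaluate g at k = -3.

-82

First differences: 20, 0, -2, 14. Second differences: -20, -2, 16. Third differences: 18, 18.
Level-3 differences are constant, so g has degree 3.
Fitting a degree-3 polynomial gives g(k) = 3k³ - k² - 4k - 4.
Then g(-3) = -82.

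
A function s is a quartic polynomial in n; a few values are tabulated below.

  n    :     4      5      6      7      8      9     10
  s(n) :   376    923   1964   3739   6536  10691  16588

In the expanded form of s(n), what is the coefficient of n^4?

2

Write s(n) = an^4 + bn³ + cn² + dn + e; the 7 given values yield a linear system in the 5 coefficients.
Solving, s(n) = 2n^4 - 4n³ + 5n² + 8n + 8.
The coefficient of n^4 is 2.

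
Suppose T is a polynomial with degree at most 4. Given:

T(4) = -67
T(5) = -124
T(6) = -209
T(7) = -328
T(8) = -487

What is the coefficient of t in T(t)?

-5

Write T(t) = at^4 + bt³ + ct² + dt + e; the 5 given values yield a linear system in the 5 coefficients.
Solving, the leading coefficient vanishes, and T(t) = -t³ + t² - 5t + 1.
The coefficient of t is -5.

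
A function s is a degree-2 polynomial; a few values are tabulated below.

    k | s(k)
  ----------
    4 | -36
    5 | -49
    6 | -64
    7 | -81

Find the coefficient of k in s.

First differences: -13, -15, -17. Second differences: -2, -2.
Level-2 differences are constant, so s has degree 2.
Fitting a degree-2 polynomial gives s(k) = -k² - 4k - 4.
The coefficient of k is -4.

-4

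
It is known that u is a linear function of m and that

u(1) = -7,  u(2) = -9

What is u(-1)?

Write u(m) = am + b; the 2 given values yield a linear system in the 2 coefficients.
Solving, u(m) = -2m - 5.
Then u(-1) = -3.

-3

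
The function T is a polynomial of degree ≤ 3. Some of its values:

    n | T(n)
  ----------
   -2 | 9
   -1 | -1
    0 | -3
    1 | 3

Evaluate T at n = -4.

First differences: -10, -2, 6. Second differences: 8, 8.
Level-2 differences are constant, so T has degree 2.
Fitting a degree-2 polynomial gives T(n) = 4n² + 2n - 3.
Then T(-4) = 53.

53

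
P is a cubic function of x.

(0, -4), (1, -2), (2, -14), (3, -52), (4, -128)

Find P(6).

-442

First differences: 2, -12, -38, -76. Second differences: -14, -26, -38. Third differences: -12, -12.
Level-3 differences are constant, so P has degree 3.
Fitting a degree-3 polynomial gives P(x) = -2x³ - x² + 5x - 4.
Then P(6) = -442.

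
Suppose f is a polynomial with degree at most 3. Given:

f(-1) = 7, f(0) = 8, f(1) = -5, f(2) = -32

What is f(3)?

Write f(m) = am³ + bm² + cm + d; the 4 given values yield a linear system in the 4 coefficients.
Solving, the leading coefficient vanishes, and f(m) = -7m² - 6m + 8.
Then f(3) = -73.

-73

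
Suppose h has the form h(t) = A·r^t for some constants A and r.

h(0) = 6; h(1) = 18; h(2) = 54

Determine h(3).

Consecutive ratio: 18/6 = 3, and 54/18 = 3, so r = 3.
Then A·3^0 = 6 gives A = 6, and h(t) = 6·3^t.
h(3) = 6·3^3 = 162.

162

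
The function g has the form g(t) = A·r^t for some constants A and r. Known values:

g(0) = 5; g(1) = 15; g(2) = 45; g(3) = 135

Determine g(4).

Consecutive ratio: 15/5 = 3, and 45/15 = 3, so r = 3.
Then A·3^0 = 5 gives A = 5, and g(t) = 5·3^t.
g(4) = 5·3^4 = 405.

405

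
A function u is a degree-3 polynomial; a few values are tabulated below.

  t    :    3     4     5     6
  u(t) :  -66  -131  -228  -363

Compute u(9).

Write u(t) = at³ + bt² + ct + d; the 4 given values yield a linear system in the 4 coefficients.
Solving, u(t) = -t³ - 4t² - 3.
Then u(9) = -1056.

-1056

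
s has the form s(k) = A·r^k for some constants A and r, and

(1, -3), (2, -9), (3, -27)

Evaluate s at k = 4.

Consecutive ratio: -9/(-3) = 3, and -27/(-9) = 3, so r = 3.
Then A·3^1 = -3 gives A = -1, and s(k) = -1·3^k.
s(4) = -1·3^4 = -81.

-81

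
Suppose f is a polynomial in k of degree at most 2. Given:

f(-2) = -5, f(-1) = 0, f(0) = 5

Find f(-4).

Write f(k) = ak² + bk + c; the 3 given values yield a linear system in the 3 coefficients.
Solving, the leading coefficient vanishes, and f(k) = 5k + 5.
Then f(-4) = -15.

-15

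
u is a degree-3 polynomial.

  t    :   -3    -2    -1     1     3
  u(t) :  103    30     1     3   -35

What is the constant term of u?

Write u(t) = at³ + bt² + ct + d; the 5 given values yield a linear system in the 4 coefficients.
Solving, u(t) = -3t³ + 4t² + 4t - 2.
The constant term is u(0) = -2.

-2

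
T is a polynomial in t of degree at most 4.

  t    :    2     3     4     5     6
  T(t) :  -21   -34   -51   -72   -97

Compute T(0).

-7

First differences: -13, -17, -21, -25. Second differences: -4, -4, -4.
Level-2 differences are constant, so T has degree 2.
Fitting a degree-2 polynomial gives T(t) = -2t² - 3t - 7.
Then T(0) = -7.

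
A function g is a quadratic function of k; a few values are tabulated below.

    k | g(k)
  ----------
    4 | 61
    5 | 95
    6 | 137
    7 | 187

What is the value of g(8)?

First differences: 34, 42, 50. Second differences: 8, 8.
Level-2 differences are constant, so g has degree 2.
Fitting a degree-2 polynomial gives g(k) = 4k² - 2k + 5.
Then g(8) = 245.

245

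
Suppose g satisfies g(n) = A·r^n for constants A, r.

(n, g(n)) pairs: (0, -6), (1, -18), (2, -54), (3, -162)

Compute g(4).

-486

Consecutive ratio: -18/(-6) = 3, and -54/(-18) = 3, so r = 3.
Then A·3^0 = -6 gives A = -6, and g(n) = -6·3^n.
g(4) = -6·3^4 = -486.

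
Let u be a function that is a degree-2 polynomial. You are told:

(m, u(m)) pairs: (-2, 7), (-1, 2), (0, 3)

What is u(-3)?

18

Write u(m) = am² + bm + c; the 3 given values yield a linear system in the 3 coefficients.
Solving, u(m) = 3m² + 4m + 3.
Then u(-3) = 18.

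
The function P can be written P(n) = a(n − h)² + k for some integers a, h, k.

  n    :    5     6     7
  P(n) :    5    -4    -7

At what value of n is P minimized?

First differences -9, -3; second difference 6 = 2a, so a = 3.
Expanding, the n-coefficient is −2ah = -6h; matching it to the data gives h = 7, and then k = -7.
So P(n) = 3(n − 7)² − 7.
Hence h = 7.

7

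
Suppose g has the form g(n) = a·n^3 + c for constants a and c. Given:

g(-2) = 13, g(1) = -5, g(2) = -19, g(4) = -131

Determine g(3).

-57

From g(-2) = 13 and g(1) = -5: -8a + c = 13 and 1a + c = -5.
Subtracting: 9a = -18, so a = -2; then c = 13 − (-2)·(-8) = -3.
So g(n) = -2n³ − 3, and g(3) = -57.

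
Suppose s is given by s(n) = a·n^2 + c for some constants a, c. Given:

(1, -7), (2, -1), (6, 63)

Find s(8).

From s(1) = -7 and s(2) = -1: 1a + c = -7 and 4a + c = -1.
Subtracting: 3a = 6, so a = 2; then c = -7 − 2·1 = -9.
So s(n) = 2n² − 9, and s(8) = 119.

119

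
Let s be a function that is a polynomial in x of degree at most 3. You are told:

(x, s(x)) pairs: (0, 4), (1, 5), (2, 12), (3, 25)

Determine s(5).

69

Write s(x) = ax³ + bx² + cx + d; the 4 given values yield a linear system in the 4 coefficients.
Solving, the leading coefficient vanishes, and s(x) = 3x² - 2x + 4.
Then s(5) = 69.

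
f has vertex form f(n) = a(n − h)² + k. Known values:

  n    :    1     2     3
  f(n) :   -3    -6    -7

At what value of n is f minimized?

3

First differences -3, -1; second difference 2 = 2a, so a = 1.
Expanding, the n-coefficient is −2ah = -2h; matching it to the data gives h = 3, and then k = -7.
So f(n) = 1(n − 3)² − 7.
Hence h = 3.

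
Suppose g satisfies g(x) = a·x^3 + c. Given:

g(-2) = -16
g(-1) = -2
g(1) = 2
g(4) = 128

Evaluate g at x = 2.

16

From g(-2) = -16 and g(-1) = -2: -8a + c = -16 and -1a + c = -2.
Subtracting: 7a = 14, so a = 2; then c = -16 − 2·(-8) = 0.
So g(x) = 2x³ + 0, and g(2) = 16.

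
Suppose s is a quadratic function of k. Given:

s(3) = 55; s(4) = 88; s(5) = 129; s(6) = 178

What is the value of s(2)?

30

First differences: 33, 41, 49. Second differences: 8, 8.
Level-2 differences are constant, so s has degree 2.
Fitting a degree-2 polynomial gives s(k) = 4k² + 5k + 4.
Then s(2) = 30.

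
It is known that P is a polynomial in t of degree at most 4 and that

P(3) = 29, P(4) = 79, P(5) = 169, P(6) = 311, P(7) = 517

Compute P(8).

799

First differences: 50, 90, 142, 206. Second differences: 40, 52, 64. Third differences: 12, 12.
Level-3 differences are constant, so P has degree 3.
Extending the table by one column gives the next first difference 282, so P(8) = 517 + 282 = 799.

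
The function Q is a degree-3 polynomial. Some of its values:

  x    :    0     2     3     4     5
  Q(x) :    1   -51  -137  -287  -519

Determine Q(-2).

13

Write Q(x) = ax³ + bx² + cx + d; the 5 given values yield a linear system in the 4 coefficients.
Solving, Q(x) = -3x³ - 5x² - 4x + 1.
Then Q(-2) = 13.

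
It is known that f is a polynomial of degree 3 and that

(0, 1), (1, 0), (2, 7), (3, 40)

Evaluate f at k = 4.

117

Write f(k) = ak³ + bk² + ck + d; the 4 given values yield a linear system in the 4 coefficients.
Solving, f(k) = 3k³ - 5k² + k + 1.
Then f(4) = 117.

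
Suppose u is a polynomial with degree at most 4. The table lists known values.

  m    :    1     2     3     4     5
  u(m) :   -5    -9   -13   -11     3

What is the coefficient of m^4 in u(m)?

First differences: -4, -4, 2, 14. Second differences: 0, 6, 12. Third differences: 6, 6.
Level-3 differences are constant, so u has degree 3.
Fitting a degree-3 polynomial gives u(m) = m³ - 6m² + 7m - 7.
The coefficient of m^4 is 0.

0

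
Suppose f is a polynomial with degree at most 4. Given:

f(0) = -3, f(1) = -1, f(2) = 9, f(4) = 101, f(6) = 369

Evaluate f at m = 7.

Write f(m) = am^4 + bm³ + cm² + dm + e; the 5 given values yield a linear system in the 5 coefficients.
Solving, the leading coefficient vanishes, and f(m) = 2m³ - 2m² + 2m - 3.
Then f(7) = 599.

599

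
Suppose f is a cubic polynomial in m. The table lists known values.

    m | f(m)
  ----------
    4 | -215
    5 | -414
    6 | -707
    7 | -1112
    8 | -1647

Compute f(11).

Write f(m) = am³ + bm² + cm + d; the 5 given values yield a linear system in the 4 coefficients.
Solving, f(m) = -3m³ - 2m² + 2m + 1.
Then f(11) = -4212.

-4212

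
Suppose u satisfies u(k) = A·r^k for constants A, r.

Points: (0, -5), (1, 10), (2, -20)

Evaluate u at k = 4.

-80

Consecutive ratio: 10/(-5) = -2, and -20/10 = -2, so r = -2.
Then A·(-2)^0 = -5 gives A = -5, and u(k) = -5·(-2)^k.
u(4) = -5·(-2)^4 = -80.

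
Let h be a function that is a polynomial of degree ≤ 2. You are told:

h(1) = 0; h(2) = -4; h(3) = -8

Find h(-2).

12

First differences: -4, -4.
Level-1 differences are constant, so h has degree 1.
Fitting a degree-1 polynomial gives h(k) = -4k + 4.
Then h(-2) = 12.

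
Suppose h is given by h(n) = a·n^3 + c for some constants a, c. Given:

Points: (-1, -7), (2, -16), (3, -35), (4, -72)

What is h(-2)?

From h(-1) = -7 and h(2) = -16: -1a + c = -7 and 8a + c = -16.
Subtracting: 9a = -9, so a = -1; then c = -7 − (-1)·(-1) = -8.
So h(n) = -1n³ − 8, and h(-2) = 0.

0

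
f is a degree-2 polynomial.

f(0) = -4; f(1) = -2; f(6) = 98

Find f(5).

66

Write f(t) = at² + bt + c; the 3 given values yield a linear system in the 3 coefficients.
Solving, f(t) = 3t² - t - 4.
Then f(5) = 66.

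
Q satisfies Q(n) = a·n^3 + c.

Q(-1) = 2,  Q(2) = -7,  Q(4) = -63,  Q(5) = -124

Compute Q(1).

0

From Q(-1) = 2 and Q(2) = -7: -1a + c = 2 and 8a + c = -7.
Subtracting: 9a = -9, so a = -1; then c = 2 − (-1)·(-1) = 1.
So Q(n) = -1n³ + 1, and Q(1) = 0.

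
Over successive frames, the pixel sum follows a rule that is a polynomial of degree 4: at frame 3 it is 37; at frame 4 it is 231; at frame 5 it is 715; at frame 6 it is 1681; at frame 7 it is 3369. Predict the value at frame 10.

15885

Write the value at m as h(m).
Write h(m) = am^4 + bm³ + cm² + dm + e; the 5 given values yield a linear system in the 5 coefficients.
Solving, h(m) = 2m^4 - 4m³ - m² - m - 5.
Then h(10) = 15885.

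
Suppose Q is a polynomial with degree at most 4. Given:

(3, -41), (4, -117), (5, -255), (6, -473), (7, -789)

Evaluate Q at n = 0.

First differences: -76, -138, -218, -316. Second differences: -62, -80, -98. Third differences: -18, -18.
Level-3 differences are constant, so Q has degree 3.
Fitting a degree-3 polynomial gives Q(n) = -3n³ + 5n² - 5.
Then Q(0) = -5.

-5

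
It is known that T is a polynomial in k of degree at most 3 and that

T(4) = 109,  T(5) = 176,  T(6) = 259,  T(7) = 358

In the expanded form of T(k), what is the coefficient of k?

-5

Write T(k) = ak³ + bk² + ck + d; the 4 given values yield a linear system in the 4 coefficients.
Solving, the leading coefficient vanishes, and T(k) = 8k² - 5k + 1.
The coefficient of k is -5.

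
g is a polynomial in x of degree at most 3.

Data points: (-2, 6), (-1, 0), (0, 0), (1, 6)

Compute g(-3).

18

First differences: -6, 0, 6. Second differences: 6, 6.
Level-2 differences are constant, so g has degree 2.
Fitting a degree-2 polynomial gives g(x) = 3x² + 3x.
Then g(-3) = 18.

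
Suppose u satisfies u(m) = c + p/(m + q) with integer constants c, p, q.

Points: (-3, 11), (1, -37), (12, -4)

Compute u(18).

(u(m) − c)(m + q) = p for each data point; the three points give a linear system in c and q, then p follows.
Solving: c = -1, q = 0, p = -36, so u(m) = -1 − 36/(m + 0).
Then u(18) = -1 − 36/18 = -3.

-3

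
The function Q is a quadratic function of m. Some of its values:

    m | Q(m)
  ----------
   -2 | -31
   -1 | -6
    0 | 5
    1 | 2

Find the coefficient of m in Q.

4

First differences: 25, 11, -3. Second differences: -14, -14.
Level-2 differences are constant, so Q has degree 2.
Fitting a degree-2 polynomial gives Q(m) = -7m² + 4m + 5.
The coefficient of m is 4.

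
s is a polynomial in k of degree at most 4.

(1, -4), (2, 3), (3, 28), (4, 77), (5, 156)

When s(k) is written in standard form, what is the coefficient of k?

First differences: 7, 25, 49, 79. Second differences: 18, 24, 30. Third differences: 6, 6.
Level-3 differences are constant, so s has degree 3.
Fitting a degree-3 polynomial gives s(k) = k³ + 3k² - 9k + 1.
The coefficient of k is -9.

-9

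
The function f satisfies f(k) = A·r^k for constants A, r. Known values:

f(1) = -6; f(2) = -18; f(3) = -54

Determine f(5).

Consecutive ratio: -18/(-6) = 3, and -54/(-18) = 3, so r = 3.
Then A·3^1 = -6 gives A = -2, and f(k) = -2·3^k.
f(5) = -2·3^5 = -486.

-486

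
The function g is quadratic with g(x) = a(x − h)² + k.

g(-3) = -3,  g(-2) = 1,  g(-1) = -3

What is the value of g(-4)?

-15

First differences 4, -4; second difference -8 = 2a, so a = -4.
Expanding, the x-coefficient is −2ah = 8h; matching it to the data gives h = -2, and then k = 1.
So g(x) = -4(x + 2)² + 1.
g(-4) = -4·(-2)² + 1 = -15.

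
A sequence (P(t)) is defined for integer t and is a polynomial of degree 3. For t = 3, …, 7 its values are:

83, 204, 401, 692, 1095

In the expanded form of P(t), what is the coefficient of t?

-4

First differences: 121, 197, 291, 403. Second differences: 76, 94, 112. Third differences: 18, 18.
Level-3 differences are constant, so P has degree 3.
Fitting a degree-3 polynomial gives P(t) = 3t³ + 2t² - 4t - 4.
The coefficient of t is -4.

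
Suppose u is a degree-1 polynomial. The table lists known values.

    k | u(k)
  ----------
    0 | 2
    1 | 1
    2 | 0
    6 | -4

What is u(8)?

Write u(k) = ak + b; the 4 given values yield a linear system in the 2 coefficients.
Solving, u(k) = -k + 2.
Then u(8) = -6.

-6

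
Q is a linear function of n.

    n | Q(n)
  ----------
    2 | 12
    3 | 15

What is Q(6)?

Write Q(n) = an + b; the 2 given values yield a linear system in the 2 coefficients.
Solving, Q(n) = 3n + 6.
Then Q(6) = 24.

24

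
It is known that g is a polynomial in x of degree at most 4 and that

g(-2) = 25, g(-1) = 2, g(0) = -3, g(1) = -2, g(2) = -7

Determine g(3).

-30

Write g(x) = ax^4 + bx³ + cx² + dx + e; the 5 given values yield a linear system in the 5 coefficients.
Solving, the leading coefficient vanishes, and g(x) = -2x³ + 3x² - 3.
Then g(3) = -30.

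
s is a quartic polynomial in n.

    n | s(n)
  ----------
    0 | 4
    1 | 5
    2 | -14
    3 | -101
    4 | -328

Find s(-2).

14

Write s(n) = an^4 + bn³ + cn² + dn + e; the 5 given values yield a linear system in the 5 coefficients.
Solving, s(n) = -n^4 - 2n³ + 3n² + n + 4.
Then s(-2) = 14.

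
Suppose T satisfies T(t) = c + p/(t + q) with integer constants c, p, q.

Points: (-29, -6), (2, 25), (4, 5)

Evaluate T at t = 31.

(T(t) − c)(t + q) = p for each data point; the three points give a linear system in c and q, then p follows.
Solving: c = -5, q = -1, p = 30, so T(t) = -5 + 30/(t − 1).
Then T(31) = -5 + 30/30 = -4.

-4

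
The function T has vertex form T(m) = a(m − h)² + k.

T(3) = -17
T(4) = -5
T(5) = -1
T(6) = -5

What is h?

5

First differences 12, 4, -4; second difference -8 = 2a, so a = -4.
Expanding, the m-coefficient is −2ah = 8h; matching it to the data gives h = 5, and then k = -1.
So T(m) = -4(m − 5)² − 1.
Hence h = 5.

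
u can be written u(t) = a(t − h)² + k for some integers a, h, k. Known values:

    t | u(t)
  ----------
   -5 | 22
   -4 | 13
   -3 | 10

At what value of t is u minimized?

-3

First differences -9, -3; second difference 6 = 2a, so a = 3.
Expanding, the t-coefficient is −2ah = -6h; matching it to the data gives h = -3, and then k = 10.
So u(t) = 3(t + 3)² + 10.
Hence h = -3.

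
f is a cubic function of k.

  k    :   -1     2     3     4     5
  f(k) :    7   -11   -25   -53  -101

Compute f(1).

Write f(k) = ak³ + bk² + ck + d; the 5 given values yield a linear system in the 4 coefficients.
Solving, f(k) = -k³ + 2k² - 5k - 1.
Then f(1) = -5.

-5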